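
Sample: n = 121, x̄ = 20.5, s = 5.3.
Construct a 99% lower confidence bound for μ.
μ ≥ 19.36

Lower bound (one-sided):
t* = 2.358 (one-sided for 99%)
Lower bound = x̄ - t* · s/√n = 20.5 - 2.358 · 5.3/√121 = 19.36

We are 99% confident that μ ≥ 19.36.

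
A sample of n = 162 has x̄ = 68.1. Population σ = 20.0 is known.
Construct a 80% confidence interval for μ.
(66.09, 70.11)

z-interval (σ known):
z* = 1.282 for 80% confidence

Margin of error = z* · σ/√n = 1.282 · 20.0/√162 = 2.01

CI: (68.1 - 2.01, 68.1 + 2.01) = (66.09, 70.11)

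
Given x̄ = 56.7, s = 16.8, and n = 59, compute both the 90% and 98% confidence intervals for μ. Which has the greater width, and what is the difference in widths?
98% CI is wider by 3.15

df = 58
90% CI: t* = 1.672, (53.04, 60.36), width = 2 · t* · s/√n = 7.31
98% CI: t* = 2.392, (51.47, 61.93), width = 2 · t* · s/√n = 10.46

The 98% CI is wider by 10.46 - 7.31 = 3.15.
Higher confidence requires a wider interval.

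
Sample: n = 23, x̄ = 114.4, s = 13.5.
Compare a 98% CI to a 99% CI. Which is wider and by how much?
99% CI is wider by 1.75

df = 22
98% CI: t* = 2.508, (107.34, 121.46), width = 2 · t* · s/√n = 14.12
99% CI: t* = 2.819, (106.46, 122.34), width = 2 · t* · s/√n = 15.87

The 99% CI is wider by 15.87 - 14.12 = 1.75.
Higher confidence requires a wider interval.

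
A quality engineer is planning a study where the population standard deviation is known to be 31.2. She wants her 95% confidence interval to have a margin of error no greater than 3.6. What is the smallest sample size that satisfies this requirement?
n ≥ 289

For margin E ≤ 3.6:
n ≥ (z* · σ / E)²
n ≥ (1.960 · 31.2 / 3.6)²
n ≥ 288.55

Minimum n = 289 (rounding up)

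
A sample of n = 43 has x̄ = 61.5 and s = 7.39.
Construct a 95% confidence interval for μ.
(59.23, 63.77)

t-interval (σ unknown):
df = n - 1 = 42
t* = 2.018 for 95% confidence

Margin of error = t* · s/√n = 2.018 · 7.39/√43 = 2.27

CI: (59.23, 63.77)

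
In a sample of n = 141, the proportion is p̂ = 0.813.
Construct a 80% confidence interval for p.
(0.771, 0.855)

Proportion CI:
SE = √(p̂(1-p̂)/n) = √(0.813 · 0.187 / 141) = 0.03284

z* = 1.282
Margin = z* · SE = 1.282 · 0.03284 = 0.0421

CI: 0.813 ± 0.0421 = (0.771, 0.855)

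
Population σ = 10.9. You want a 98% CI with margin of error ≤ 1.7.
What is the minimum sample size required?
n ≥ 223

For margin E ≤ 1.7:
n ≥ (z* · σ / E)²
n ≥ (2.326 · 10.9 / 1.7)²
n ≥ 222.42

Minimum n = 223 (rounding up)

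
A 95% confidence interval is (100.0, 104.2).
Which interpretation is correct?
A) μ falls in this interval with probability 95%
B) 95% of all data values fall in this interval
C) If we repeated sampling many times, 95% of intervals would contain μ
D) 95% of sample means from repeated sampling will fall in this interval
C

A) Wrong — μ is fixed; the randomness lives in the interval, not in μ.
B) Wrong — a CI is about the parameter μ, not individual data values.
C) Correct — this is the frequentist long-run coverage interpretation.
D) Wrong — coverage applies to intervals containing μ, not to future x̄ values.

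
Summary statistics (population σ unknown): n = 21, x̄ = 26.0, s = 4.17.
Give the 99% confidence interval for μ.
(23.41, 28.59)

t-interval (σ unknown):
df = n - 1 = 20
t* = 2.845 for 99% confidence

Margin of error = t* · s/√n = 2.845 · 4.17/√21 = 2.59

CI: (23.41, 28.59)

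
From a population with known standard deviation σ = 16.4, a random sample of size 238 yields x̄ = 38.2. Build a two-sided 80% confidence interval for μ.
(36.84, 39.56)

z-interval (σ known):
z* = 1.282 for 80% confidence

Margin of error = z* · σ/√n = 1.282 · 16.4/√238 = 1.36

CI: (38.2 - 1.36, 38.2 + 1.36) = (36.84, 39.56)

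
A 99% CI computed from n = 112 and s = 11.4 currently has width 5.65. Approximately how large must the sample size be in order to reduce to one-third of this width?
n ≈ 1008

CI width ∝ 1/√n
To reduce width by factor 3, need √n to grow by 3 → need 3² = 9 times as many samples.

Current: n = 112, width = 5.65
New: n = 1008, width ≈ 1.85

Width reduced by factor of 5.65/1.85 = 3.05.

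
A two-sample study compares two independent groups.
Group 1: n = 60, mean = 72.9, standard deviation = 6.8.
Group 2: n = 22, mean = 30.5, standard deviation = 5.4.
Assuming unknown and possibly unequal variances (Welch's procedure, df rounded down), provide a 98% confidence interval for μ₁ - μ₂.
(38.91, 45.89)

Difference: x̄₁ - x̄₂ = 42.40
SE = √(s₁²/n₁ + s₂²/n₂) = √(6.8²/60 + 5.4²/22) = 1.4478
df = 46.88 → 46 (Welch–Satterthwaite, rounded down)
t* = 2.410

CI: 42.40 ± 2.410 · 1.4478 = 42.40 ± 3.49 = (38.91, 45.89)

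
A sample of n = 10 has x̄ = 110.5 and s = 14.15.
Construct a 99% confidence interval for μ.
(95.96, 125.04)

t-interval (σ unknown):
df = n - 1 = 9
t* = 3.250 for 99% confidence

Margin of error = t* · s/√n = 3.250 · 14.15/√10 = 14.54

CI: (95.96, 125.04)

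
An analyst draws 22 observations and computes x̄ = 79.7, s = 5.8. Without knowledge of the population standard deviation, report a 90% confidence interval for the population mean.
(77.57, 81.83)

t-interval (σ unknown):
df = n - 1 = 21
t* = 1.721 for 90% confidence

Margin of error = t* · s/√n = 1.721 · 5.8/√22 = 2.13

CI: (77.57, 81.83)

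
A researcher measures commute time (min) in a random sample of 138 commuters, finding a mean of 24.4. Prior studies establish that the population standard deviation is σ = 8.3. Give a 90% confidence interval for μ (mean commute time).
(23.24, 25.56)

z-interval (σ known):
z* = 1.645 for 90% confidence

Margin of error = z* · σ/√n = 1.645 · 8.3/√138 = 1.16

CI: (24.4 - 1.16, 24.4 + 1.16) = (23.24, 25.56)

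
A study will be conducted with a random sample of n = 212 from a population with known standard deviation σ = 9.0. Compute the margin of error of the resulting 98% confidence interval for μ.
Margin of error = 1.44

Margin of error = z* · σ/√n
= 2.326 · 9.0/√212
= 2.326 · 9.0/14.5602
= 1.44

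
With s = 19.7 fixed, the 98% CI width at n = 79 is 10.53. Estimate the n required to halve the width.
n ≈ 316

CI width ∝ 1/√n
To reduce width by factor 2, need √n to grow by 2 → need 2² = 4 times as many samples.

Current: n = 79, width = 10.53
New: n = 316, width ≈ 5.18

Width reduced by factor of 10.53/5.18 = 2.03.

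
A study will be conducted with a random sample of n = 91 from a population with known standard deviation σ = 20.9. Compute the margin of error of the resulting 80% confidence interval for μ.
Margin of error = 2.81

Margin of error = z* · σ/√n
= 1.282 · 20.9/√91
= 1.282 · 20.9/9.5394
= 2.81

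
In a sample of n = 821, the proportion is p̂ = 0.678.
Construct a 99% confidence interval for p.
(0.636, 0.720)

Proportion CI:
SE = √(p̂(1-p̂)/n) = √(0.678 · 0.322 / 821) = 0.01631

z* = 2.576
Margin = z* · SE = 2.576 · 0.01631 = 0.0420

CI: 0.678 ± 0.0420 = (0.636, 0.720)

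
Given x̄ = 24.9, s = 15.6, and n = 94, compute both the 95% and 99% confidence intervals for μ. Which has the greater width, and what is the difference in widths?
99% CI is wider by 2.07

df = 93
95% CI: t* = 1.986, (21.70, 28.10), width = 2 · t* · s/√n = 6.39
99% CI: t* = 2.630, (20.67, 29.13), width = 2 · t* · s/√n = 8.46

The 99% CI is wider by 8.46 - 6.39 = 2.07.
Higher confidence requires a wider interval.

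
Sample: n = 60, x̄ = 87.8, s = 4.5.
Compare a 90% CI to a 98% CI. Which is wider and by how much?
98% CI is wider by 0.84

df = 59
90% CI: t* = 1.671, (86.83, 88.77), width = 2 · t* · s/√n = 1.94
98% CI: t* = 2.391, (86.41, 89.19), width = 2 · t* · s/√n = 2.78

The 98% CI is wider by 2.78 - 1.94 = 0.84.
Higher confidence requires a wider interval.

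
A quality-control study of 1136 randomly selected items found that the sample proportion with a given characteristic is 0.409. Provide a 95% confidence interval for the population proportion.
(0.380, 0.438)

Proportion CI:
SE = √(p̂(1-p̂)/n) = √(0.409 · 0.591 / 1136) = 0.01459

z* = 1.960
Margin = z* · SE = 1.960 · 0.01459 = 0.0286

CI: 0.409 ± 0.0286 = (0.380, 0.438)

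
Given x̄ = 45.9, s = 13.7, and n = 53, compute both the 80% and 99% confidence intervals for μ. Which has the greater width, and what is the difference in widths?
99% CI is wider by 5.17

df = 52
80% CI: t* = 1.298, (43.46, 48.34), width = 2 · t* · s/√n = 4.89
99% CI: t* = 2.674, (40.87, 50.93), width = 2 · t* · s/√n = 10.06

The 99% CI is wider by 10.06 - 4.89 = 5.17.
Higher confidence requires a wider interval.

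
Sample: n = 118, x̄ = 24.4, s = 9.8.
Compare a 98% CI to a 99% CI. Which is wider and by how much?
99% CI is wider by 0.47

df = 117
98% CI: t* = 2.359, (22.27, 26.53), width = 2 · t* · s/√n = 4.26
99% CI: t* = 2.619, (22.04, 26.76), width = 2 · t* · s/√n = 4.73

The 99% CI is wider by 4.73 - 4.26 = 0.47.
Higher confidence requires a wider interval.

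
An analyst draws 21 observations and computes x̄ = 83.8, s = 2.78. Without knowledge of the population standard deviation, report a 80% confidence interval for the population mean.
(83.00, 84.60)

t-interval (σ unknown):
df = n - 1 = 20
t* = 1.325 for 80% confidence

Margin of error = t* · s/√n = 1.325 · 2.78/√21 = 0.80

CI: (83.00, 84.60)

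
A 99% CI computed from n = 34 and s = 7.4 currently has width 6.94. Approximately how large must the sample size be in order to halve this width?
n ≈ 136

CI width ∝ 1/√n
To reduce width by factor 2, need √n to grow by 2 → need 2² = 4 times as many samples.

Current: n = 34, width = 6.94
New: n = 136, width ≈ 3.32

Width reduced by factor of 6.94/3.32 = 2.09.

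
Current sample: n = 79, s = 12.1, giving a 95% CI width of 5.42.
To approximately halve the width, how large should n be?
n ≈ 316

CI width ∝ 1/√n
To reduce width by factor 2, need √n to grow by 2 → need 2² = 4 times as many samples.

Current: n = 79, width = 5.42
New: n = 316, width ≈ 2.68

Width reduced by factor of 5.42/2.68 = 2.02.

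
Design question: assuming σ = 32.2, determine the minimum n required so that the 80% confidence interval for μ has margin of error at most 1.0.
n ≥ 1705

For margin E ≤ 1.0:
n ≥ (z* · σ / E)²
n ≥ (1.282 · 32.2 / 1.0)²
n ≥ 1704.07

Minimum n = 1705 (rounding up)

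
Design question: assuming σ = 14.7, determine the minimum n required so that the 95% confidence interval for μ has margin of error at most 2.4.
n ≥ 145

For margin E ≤ 2.4:
n ≥ (z* · σ / E)²
n ≥ (1.960 · 14.7 / 2.4)²
n ≥ 144.12

Minimum n = 145 (rounding up)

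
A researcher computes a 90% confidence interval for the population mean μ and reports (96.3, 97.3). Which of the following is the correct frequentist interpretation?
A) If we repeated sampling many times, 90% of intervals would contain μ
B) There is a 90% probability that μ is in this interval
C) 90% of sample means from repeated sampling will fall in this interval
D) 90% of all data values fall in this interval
A

A) Correct — this is the frequentist long-run coverage interpretation.
B) Wrong — μ is fixed; the randomness lives in the interval, not in μ.
C) Wrong — coverage applies to intervals containing μ, not to future x̄ values.
D) Wrong — a CI is about the parameter μ, not individual data values.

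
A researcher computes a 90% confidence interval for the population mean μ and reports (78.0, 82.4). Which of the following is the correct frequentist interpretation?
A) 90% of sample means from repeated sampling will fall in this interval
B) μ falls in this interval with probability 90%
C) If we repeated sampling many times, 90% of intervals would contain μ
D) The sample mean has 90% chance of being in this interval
C

A) Wrong — coverage applies to intervals containing μ, not to future x̄ values.
B) Wrong — μ is fixed; the randomness lives in the interval, not in μ.
C) Correct — this is the frequentist long-run coverage interpretation.
D) Wrong — x̄ is observed and sits in the interval by construction.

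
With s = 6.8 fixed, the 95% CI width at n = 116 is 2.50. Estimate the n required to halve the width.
n ≈ 464

CI width ∝ 1/√n
To reduce width by factor 2, need √n to grow by 2 → need 2² = 4 times as many samples.

Current: n = 116, width = 2.50
New: n = 464, width ≈ 1.24

Width reduced by factor of 2.50/1.24 = 2.02.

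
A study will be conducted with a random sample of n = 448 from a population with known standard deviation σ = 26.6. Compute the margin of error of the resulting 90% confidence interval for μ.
Margin of error = 2.07

Margin of error = z* · σ/√n
= 1.645 · 26.6/√448
= 1.645 · 26.6/21.1660
= 2.07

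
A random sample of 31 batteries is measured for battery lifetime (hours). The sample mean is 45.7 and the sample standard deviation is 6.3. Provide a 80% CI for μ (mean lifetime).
(44.22, 47.18)

t-interval (σ unknown):
df = n - 1 = 30
t* = 1.310 for 80% confidence

Margin of error = t* · s/√n = 1.310 · 6.3/√31 = 1.48

CI: (44.22, 47.18)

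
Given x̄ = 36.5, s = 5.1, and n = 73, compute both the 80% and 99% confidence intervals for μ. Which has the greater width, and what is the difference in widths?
99% CI is wider by 1.62

df = 72
80% CI: t* = 1.293, (35.73, 37.27), width = 2 · t* · s/√n = 1.54
99% CI: t* = 2.646, (34.92, 38.08), width = 2 · t* · s/√n = 3.16

The 99% CI is wider by 3.16 - 1.54 = 1.62.
Higher confidence requires a wider interval.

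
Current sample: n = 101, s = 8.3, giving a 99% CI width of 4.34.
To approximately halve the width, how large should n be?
n ≈ 404

CI width ∝ 1/√n
To reduce width by factor 2, need √n to grow by 2 → need 2² = 4 times as many samples.

Current: n = 101, width = 4.34
New: n = 404, width ≈ 2.14

Width reduced by factor of 4.34/2.14 = 2.03.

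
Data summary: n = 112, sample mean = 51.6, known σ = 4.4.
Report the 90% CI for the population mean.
(50.92, 52.28)

z-interval (σ known):
z* = 1.645 for 90% confidence

Margin of error = z* · σ/√n = 1.645 · 4.4/√112 = 0.68

CI: (51.6 - 0.68, 51.6 + 0.68) = (50.92, 52.28)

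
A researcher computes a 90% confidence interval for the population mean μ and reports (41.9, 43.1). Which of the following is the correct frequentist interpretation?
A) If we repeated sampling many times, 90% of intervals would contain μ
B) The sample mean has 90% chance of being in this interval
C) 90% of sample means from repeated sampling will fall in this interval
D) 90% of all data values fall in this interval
A

A) Correct — this is the frequentist long-run coverage interpretation.
B) Wrong — x̄ is observed and sits in the interval by construction.
C) Wrong — coverage applies to intervals containing μ, not to future x̄ values.
D) Wrong — a CI is about the parameter μ, not individual data values.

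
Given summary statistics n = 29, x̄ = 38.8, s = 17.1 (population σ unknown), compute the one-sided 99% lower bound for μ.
μ ≥ 30.97

Lower bound (one-sided):
t* = 2.467 (one-sided for 99%)
Lower bound = x̄ - t* · s/√n = 38.8 - 2.467 · 17.1/√29 = 30.97

We are 99% confident that μ ≥ 30.97.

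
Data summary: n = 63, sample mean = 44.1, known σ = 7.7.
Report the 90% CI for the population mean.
(42.50, 45.70)

z-interval (σ known):
z* = 1.645 for 90% confidence

Margin of error = z* · σ/√n = 1.645 · 7.7/√63 = 1.60

CI: (44.1 - 1.60, 44.1 + 1.60) = (42.50, 45.70)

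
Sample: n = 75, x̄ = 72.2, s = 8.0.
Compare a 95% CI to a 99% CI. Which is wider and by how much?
99% CI is wider by 1.20

df = 74
95% CI: t* = 1.993, (70.36, 74.04), width = 2 · t* · s/√n = 3.68
99% CI: t* = 2.644, (69.76, 74.64), width = 2 · t* · s/√n = 4.88

The 99% CI is wider by 4.88 - 3.68 = 1.20.
Higher confidence requires a wider interval.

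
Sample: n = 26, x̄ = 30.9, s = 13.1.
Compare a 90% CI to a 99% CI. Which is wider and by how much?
99% CI is wider by 5.54

df = 25
90% CI: t* = 1.708, (26.51, 35.29), width = 2 · t* · s/√n = 8.78
99% CI: t* = 2.787, (23.74, 38.06), width = 2 · t* · s/√n = 14.32

The 99% CI is wider by 14.32 - 8.78 = 5.54.
Higher confidence requires a wider interval.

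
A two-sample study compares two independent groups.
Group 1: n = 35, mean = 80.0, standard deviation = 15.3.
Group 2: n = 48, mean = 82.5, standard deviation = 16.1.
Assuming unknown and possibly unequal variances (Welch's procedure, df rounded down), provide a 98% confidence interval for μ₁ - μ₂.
(-10.76, 5.76)

Difference: x̄₁ - x̄₂ = -2.50
SE = √(s₁²/n₁ + s₂²/n₂) = √(15.3²/35 + 16.1²/48) = 3.4769
df = 75.48 → 75 (Welch–Satterthwaite, rounded down)
t* = 2.377

CI: -2.50 ± 2.377 · 3.4769 = -2.50 ± 8.26 = (-10.76, 5.76)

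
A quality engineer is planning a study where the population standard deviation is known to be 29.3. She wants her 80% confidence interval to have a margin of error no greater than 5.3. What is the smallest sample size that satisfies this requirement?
n ≥ 51

For margin E ≤ 5.3:
n ≥ (z* · σ / E)²
n ≥ (1.282 · 29.3 / 5.3)²
n ≥ 50.23

Minimum n = 51 (rounding up)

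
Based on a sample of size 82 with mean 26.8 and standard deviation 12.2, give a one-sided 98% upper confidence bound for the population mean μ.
μ ≤ 29.61

Upper bound (one-sided):
t* = 2.087 (one-sided for 98%)
Upper bound = x̄ + t* · s/√n = 26.8 + 2.087 · 12.2/√82 = 29.61

We are 98% confident that μ ≤ 29.61.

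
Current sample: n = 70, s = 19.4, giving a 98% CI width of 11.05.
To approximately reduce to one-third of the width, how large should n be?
n ≈ 630

CI width ∝ 1/√n
To reduce width by factor 3, need √n to grow by 3 → need 3² = 9 times as many samples.

Current: n = 70, width = 11.05
New: n = 630, width ≈ 3.60

Width reduced by factor of 11.05/3.60 = 3.07.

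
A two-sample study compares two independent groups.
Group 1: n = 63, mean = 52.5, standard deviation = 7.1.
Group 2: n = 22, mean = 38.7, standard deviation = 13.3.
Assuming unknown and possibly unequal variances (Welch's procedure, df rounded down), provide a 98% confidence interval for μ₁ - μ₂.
(6.41, 21.19)

Difference: x̄₁ - x̄₂ = 13.80
SE = √(s₁²/n₁ + s₂²/n₂) = √(7.1²/63 + 13.3²/22) = 2.9733
df = 25.30 → 25 (Welch–Satterthwaite, rounded down)
t* = 2.485

CI: 13.80 ± 2.485 · 2.9733 = 13.80 ± 7.39 = (6.41, 21.19)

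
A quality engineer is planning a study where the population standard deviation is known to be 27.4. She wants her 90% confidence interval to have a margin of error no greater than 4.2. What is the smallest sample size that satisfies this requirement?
n ≥ 116

For margin E ≤ 4.2:
n ≥ (z* · σ / E)²
n ≥ (1.645 · 27.4 / 4.2)²
n ≥ 115.17

Minimum n = 116 (rounding up)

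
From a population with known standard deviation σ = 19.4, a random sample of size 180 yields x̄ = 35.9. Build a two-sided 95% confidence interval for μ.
(33.07, 38.73)

z-interval (σ known):
z* = 1.960 for 95% confidence

Margin of error = z* · σ/√n = 1.960 · 19.4/√180 = 2.83

CI: (35.9 - 2.83, 35.9 + 2.83) = (33.07, 38.73)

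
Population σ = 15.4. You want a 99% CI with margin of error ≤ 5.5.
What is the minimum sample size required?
n ≥ 53

For margin E ≤ 5.5:
n ≥ (z* · σ / E)²
n ≥ (2.576 · 15.4 / 5.5)²
n ≥ 52.02

Minimum n = 53 (rounding up)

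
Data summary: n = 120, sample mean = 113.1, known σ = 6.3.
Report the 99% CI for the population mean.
(111.62, 114.58)

z-interval (σ known):
z* = 2.576 for 99% confidence

Margin of error = z* · σ/√n = 2.576 · 6.3/√120 = 1.48

CI: (113.1 - 1.48, 113.1 + 1.48) = (111.62, 114.58)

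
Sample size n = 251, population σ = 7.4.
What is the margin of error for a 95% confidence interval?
Margin of error = 0.92

Margin of error = z* · σ/√n
= 1.960 · 7.4/√251
= 1.960 · 7.4/15.8430
= 0.92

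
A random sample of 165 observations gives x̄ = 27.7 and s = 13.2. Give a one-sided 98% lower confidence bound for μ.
μ ≥ 25.57

Lower bound (one-sided):
t* = 2.070 (one-sided for 98%)
Lower bound = x̄ - t* · s/√n = 27.7 - 2.070 · 13.2/√165 = 25.57

We are 98% confident that μ ≥ 25.57.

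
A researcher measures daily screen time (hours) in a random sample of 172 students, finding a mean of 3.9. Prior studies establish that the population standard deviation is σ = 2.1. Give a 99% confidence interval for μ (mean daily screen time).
(3.49, 4.31)

z-interval (σ known):
z* = 2.576 for 99% confidence

Margin of error = z* · σ/√n = 2.576 · 2.1/√172 = 0.41

CI: (3.9 - 0.41, 3.9 + 0.41) = (3.49, 4.31)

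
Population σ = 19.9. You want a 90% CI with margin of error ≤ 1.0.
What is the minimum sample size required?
n ≥ 1072

For margin E ≤ 1.0:
n ≥ (z* · σ / E)²
n ≥ (1.645 · 19.9 / 1.0)²
n ≥ 1071.61

Minimum n = 1072 (rounding up)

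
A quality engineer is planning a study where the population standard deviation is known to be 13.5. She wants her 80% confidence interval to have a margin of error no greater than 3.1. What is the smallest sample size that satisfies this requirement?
n ≥ 32

For margin E ≤ 3.1:
n ≥ (z* · σ / E)²
n ≥ (1.282 · 13.5 / 3.1)²
n ≥ 31.17

Minimum n = 32 (rounding up)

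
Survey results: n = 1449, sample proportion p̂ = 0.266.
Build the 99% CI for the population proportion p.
(0.236, 0.296)

Proportion CI:
SE = √(p̂(1-p̂)/n) = √(0.266 · 0.734 / 1449) = 0.01161

z* = 2.576
Margin = z* · SE = 2.576 · 0.01161 = 0.0299

CI: 0.266 ± 0.0299 = (0.236, 0.296)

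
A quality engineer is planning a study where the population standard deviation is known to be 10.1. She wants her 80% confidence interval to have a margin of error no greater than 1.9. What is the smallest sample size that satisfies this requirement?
n ≥ 47

For margin E ≤ 1.9:
n ≥ (z* · σ / E)²
n ≥ (1.282 · 10.1 / 1.9)²
n ≥ 46.44

Minimum n = 47 (rounding up)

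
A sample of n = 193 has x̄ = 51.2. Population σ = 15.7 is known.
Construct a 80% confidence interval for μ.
(49.75, 52.65)

z-interval (σ known):
z* = 1.282 for 80% confidence

Margin of error = z* · σ/√n = 1.282 · 15.7/√193 = 1.45

CI: (51.2 - 1.45, 51.2 + 1.45) = (49.75, 52.65)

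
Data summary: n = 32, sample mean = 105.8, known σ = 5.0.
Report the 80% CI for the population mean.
(104.67, 106.93)

z-interval (σ known):
z* = 1.282 for 80% confidence

Margin of error = z* · σ/√n = 1.282 · 5.0/√32 = 1.13

CI: (105.8 - 1.13, 105.8 + 1.13) = (104.67, 106.93)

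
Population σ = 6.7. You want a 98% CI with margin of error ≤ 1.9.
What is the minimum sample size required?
n ≥ 68

For margin E ≤ 1.9:
n ≥ (z* · σ / E)²
n ≥ (2.326 · 6.7 / 1.9)²
n ≥ 67.28

Minimum n = 68 (rounding up)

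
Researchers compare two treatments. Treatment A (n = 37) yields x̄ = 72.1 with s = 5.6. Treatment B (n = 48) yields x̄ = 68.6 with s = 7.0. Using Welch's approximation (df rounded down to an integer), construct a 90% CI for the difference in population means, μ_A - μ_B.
(1.23, 5.77)

Difference: x̄₁ - x̄₂ = 3.50
SE = √(s₁²/n₁ + s₂²/n₂) = √(5.6²/37 + 7.0²/48) = 1.3669
df = 82.87 → 82 (Welch–Satterthwaite, rounded down)
t* = 1.664

CI: 3.50 ± 1.664 · 1.3669 = 3.50 ± 2.27 = (1.23, 5.77)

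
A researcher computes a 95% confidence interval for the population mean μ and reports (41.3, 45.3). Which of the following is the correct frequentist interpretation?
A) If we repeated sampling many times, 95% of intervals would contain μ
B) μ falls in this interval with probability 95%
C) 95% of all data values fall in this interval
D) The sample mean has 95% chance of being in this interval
A

A) Correct — this is the frequentist long-run coverage interpretation.
B) Wrong — μ is fixed; the randomness lives in the interval, not in μ.
C) Wrong — a CI is about the parameter μ, not individual data values.
D) Wrong — x̄ is observed and sits in the interval by construction.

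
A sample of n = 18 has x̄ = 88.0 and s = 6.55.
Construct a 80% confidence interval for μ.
(85.94, 90.06)

t-interval (σ unknown):
df = n - 1 = 17
t* = 1.333 for 80% confidence

Margin of error = t* · s/√n = 1.333 · 6.55/√18 = 2.06

CI: (85.94, 90.06)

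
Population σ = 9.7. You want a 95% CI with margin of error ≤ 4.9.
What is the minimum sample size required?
n ≥ 16

For margin E ≤ 4.9:
n ≥ (z* · σ / E)²
n ≥ (1.960 · 9.7 / 4.9)²
n ≥ 15.05

Minimum n = 16 (rounding up)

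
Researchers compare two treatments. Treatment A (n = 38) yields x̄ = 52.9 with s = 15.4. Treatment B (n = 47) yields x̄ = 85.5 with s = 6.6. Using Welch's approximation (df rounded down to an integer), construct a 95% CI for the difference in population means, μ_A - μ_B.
(-37.99, -27.21)

Difference: x̄₁ - x̄₂ = -32.60
SE = √(s₁²/n₁ + s₂²/n₂) = √(15.4²/38 + 6.6²/47) = 2.6773
df = 47.95 → 47 (Welch–Satterthwaite, rounded down)
t* = 2.012

CI: -32.60 ± 2.012 · 2.6773 = -32.60 ± 5.39 = (-37.99, -27.21)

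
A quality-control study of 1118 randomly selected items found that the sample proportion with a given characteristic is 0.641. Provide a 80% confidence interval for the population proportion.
(0.623, 0.659)

Proportion CI:
SE = √(p̂(1-p̂)/n) = √(0.641 · 0.359 / 1118) = 0.01435

z* = 1.282
Margin = z* · SE = 1.282 · 0.01435 = 0.0184

CI: 0.641 ± 0.0184 = (0.623, 0.659)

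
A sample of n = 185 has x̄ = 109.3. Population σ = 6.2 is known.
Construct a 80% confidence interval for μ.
(108.72, 109.88)

z-interval (σ known):
z* = 1.282 for 80% confidence

Margin of error = z* · σ/√n = 1.282 · 6.2/√185 = 0.58

CI: (109.3 - 0.58, 109.3 + 0.58) = (108.72, 109.88)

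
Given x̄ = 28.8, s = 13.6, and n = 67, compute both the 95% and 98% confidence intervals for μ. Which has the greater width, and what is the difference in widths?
98% CI is wider by 1.28

df = 66
95% CI: t* = 1.997, (25.48, 32.12), width = 2 · t* · s/√n = 6.64
98% CI: t* = 2.384, (24.84, 32.76), width = 2 · t* · s/√n = 7.92

The 98% CI is wider by 7.92 - 6.64 = 1.28.
Higher confidence requires a wider interval.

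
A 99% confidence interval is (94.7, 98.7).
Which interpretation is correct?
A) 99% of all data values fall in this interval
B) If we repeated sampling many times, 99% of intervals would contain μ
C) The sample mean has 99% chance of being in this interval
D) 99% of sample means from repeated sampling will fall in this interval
B

A) Wrong — a CI is about the parameter μ, not individual data values.
B) Correct — this is the frequentist long-run coverage interpretation.
C) Wrong — x̄ is observed and sits in the interval by construction.
D) Wrong — coverage applies to intervals containing μ, not to future x̄ values.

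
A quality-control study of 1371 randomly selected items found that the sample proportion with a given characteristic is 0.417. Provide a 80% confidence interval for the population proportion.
(0.400, 0.434)

Proportion CI:
SE = √(p̂(1-p̂)/n) = √(0.417 · 0.583 / 1371) = 0.01332

z* = 1.282
Margin = z* · SE = 1.282 · 0.01332 = 0.0171

CI: 0.417 ± 0.0171 = (0.400, 0.434)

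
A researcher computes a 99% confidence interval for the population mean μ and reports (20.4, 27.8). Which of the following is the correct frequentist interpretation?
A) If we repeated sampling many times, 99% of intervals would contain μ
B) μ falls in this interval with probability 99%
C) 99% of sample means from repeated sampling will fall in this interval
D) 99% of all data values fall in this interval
A

A) Correct — this is the frequentist long-run coverage interpretation.
B) Wrong — μ is fixed; the randomness lives in the interval, not in μ.
C) Wrong — coverage applies to intervals containing μ, not to future x̄ values.
D) Wrong — a CI is about the parameter μ, not individual data values.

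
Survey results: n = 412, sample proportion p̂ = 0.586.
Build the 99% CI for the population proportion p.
(0.523, 0.649)

Proportion CI:
SE = √(p̂(1-p̂)/n) = √(0.586 · 0.414 / 412) = 0.02427

z* = 2.576
Margin = z* · SE = 2.576 · 0.02427 = 0.0625

CI: 0.586 ± 0.0625 = (0.523, 0.649)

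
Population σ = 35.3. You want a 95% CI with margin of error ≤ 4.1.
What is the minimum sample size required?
n ≥ 285

For margin E ≤ 4.1:
n ≥ (z* · σ / E)²
n ≥ (1.960 · 35.3 / 4.1)²
n ≥ 284.77

Minimum n = 285 (rounding up)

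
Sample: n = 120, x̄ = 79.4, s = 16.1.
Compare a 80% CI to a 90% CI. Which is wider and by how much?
90% CI is wider by 1.08

df = 119
80% CI: t* = 1.289, (77.51, 81.29), width = 2 · t* · s/√n = 3.79
90% CI: t* = 1.658, (76.96, 81.84), width = 2 · t* · s/√n = 4.87

The 90% CI is wider by 4.87 - 3.79 = 1.08.
Higher confidence requires a wider interval.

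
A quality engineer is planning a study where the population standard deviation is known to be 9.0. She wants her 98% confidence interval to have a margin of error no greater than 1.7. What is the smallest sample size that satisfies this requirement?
n ≥ 152

For margin E ≤ 1.7:
n ≥ (z* · σ / E)²
n ≥ (2.326 · 9.0 / 1.7)²
n ≥ 151.64

Minimum n = 152 (rounding up)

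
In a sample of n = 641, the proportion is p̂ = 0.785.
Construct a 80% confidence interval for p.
(0.764, 0.806)

Proportion CI:
SE = √(p̂(1-p̂)/n) = √(0.785 · 0.215 / 641) = 0.01623

z* = 1.282
Margin = z* · SE = 1.282 · 0.01623 = 0.0208

CI: 0.785 ± 0.0208 = (0.764, 0.806)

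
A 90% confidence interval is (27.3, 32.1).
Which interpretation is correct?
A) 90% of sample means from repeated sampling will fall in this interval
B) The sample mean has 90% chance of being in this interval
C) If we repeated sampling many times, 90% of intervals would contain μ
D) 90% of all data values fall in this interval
C

A) Wrong — coverage applies to intervals containing μ, not to future x̄ values.
B) Wrong — x̄ is observed and sits in the interval by construction.
C) Correct — this is the frequentist long-run coverage interpretation.
D) Wrong — a CI is about the parameter μ, not individual data values.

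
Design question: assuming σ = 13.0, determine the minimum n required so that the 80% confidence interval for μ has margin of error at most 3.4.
n ≥ 25

For margin E ≤ 3.4:
n ≥ (z* · σ / E)²
n ≥ (1.282 · 13.0 / 3.4)²
n ≥ 24.03

Minimum n = 25 (rounding up)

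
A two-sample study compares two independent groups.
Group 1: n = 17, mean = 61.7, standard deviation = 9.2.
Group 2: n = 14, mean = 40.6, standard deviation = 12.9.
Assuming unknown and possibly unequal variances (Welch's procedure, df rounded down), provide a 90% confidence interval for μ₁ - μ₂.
(14.05, 28.15)

Difference: x̄₁ - x̄₂ = 21.10
SE = √(s₁²/n₁ + s₂²/n₂) = √(9.2²/17 + 12.9²/14) = 4.1067
df = 22.91 → 22 (Welch–Satterthwaite, rounded down)
t* = 1.717

CI: 21.10 ± 1.717 · 4.1067 = 21.10 ± 7.05 = (14.05, 28.15)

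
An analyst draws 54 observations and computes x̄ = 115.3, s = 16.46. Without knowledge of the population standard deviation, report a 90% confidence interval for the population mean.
(111.55, 119.05)

t-interval (σ unknown):
df = n - 1 = 53
t* = 1.674 for 90% confidence

Margin of error = t* · s/√n = 1.674 · 16.46/√54 = 3.75

CI: (111.55, 119.05)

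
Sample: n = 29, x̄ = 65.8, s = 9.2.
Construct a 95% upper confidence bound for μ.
μ ≤ 68.71

Upper bound (one-sided):
t* = 1.701 (one-sided for 95%)
Upper bound = x̄ + t* · s/√n = 65.8 + 1.701 · 9.2/√29 = 68.71

We are 95% confident that μ ≤ 68.71.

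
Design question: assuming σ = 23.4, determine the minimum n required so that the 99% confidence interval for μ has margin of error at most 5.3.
n ≥ 130

For margin E ≤ 5.3:
n ≥ (z* · σ / E)²
n ≥ (2.576 · 23.4 / 5.3)²
n ≥ 129.35

Minimum n = 130 (rounding up)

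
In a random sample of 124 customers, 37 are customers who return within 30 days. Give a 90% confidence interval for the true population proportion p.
(0.231, 0.366)

Proportion CI:
p̂ = 37/124 = 0.29839
SE = √(p̂(1-p̂)/n) = √(0.29839 · 0.70161 / 124) = 0.04109

z* = 1.645
Margin = z* · SE = 1.645 · 0.04109 = 0.0676

CI: 0.29839 ± 0.0676 = (0.231, 0.366)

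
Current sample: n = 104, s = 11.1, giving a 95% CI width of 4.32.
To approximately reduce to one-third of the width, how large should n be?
n ≈ 936

CI width ∝ 1/√n
To reduce width by factor 3, need √n to grow by 3 → need 3² = 9 times as many samples.

Current: n = 104, width = 4.32
New: n = 936, width ≈ 1.42

Width reduced by factor of 4.32/1.42 = 3.04.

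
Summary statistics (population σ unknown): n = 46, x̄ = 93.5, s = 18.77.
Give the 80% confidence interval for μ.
(89.90, 97.10)

t-interval (σ unknown):
df = n - 1 = 45
t* = 1.301 for 80% confidence

Margin of error = t* · s/√n = 1.301 · 18.77/√46 = 3.60

CI: (89.90, 97.10)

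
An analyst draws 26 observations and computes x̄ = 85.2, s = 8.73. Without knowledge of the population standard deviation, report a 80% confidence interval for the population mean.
(82.95, 87.45)

t-interval (σ unknown):
df = n - 1 = 25
t* = 1.316 for 80% confidence

Margin of error = t* · s/√n = 1.316 · 8.73/√26 = 2.25

CI: (82.95, 87.45)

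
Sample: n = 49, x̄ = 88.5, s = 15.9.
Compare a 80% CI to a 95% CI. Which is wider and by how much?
95% CI is wider by 3.24

df = 48
80% CI: t* = 1.299, (85.55, 91.45), width = 2 · t* · s/√n = 5.90
95% CI: t* = 2.011, (83.93, 93.07), width = 2 · t* · s/√n = 9.14

The 95% CI is wider by 9.14 - 5.90 = 3.24.
Higher confidence requires a wider interval.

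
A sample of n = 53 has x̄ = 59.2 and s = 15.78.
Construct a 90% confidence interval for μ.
(55.57, 62.83)

t-interval (σ unknown):
df = n - 1 = 52
t* = 1.675 for 90% confidence

Margin of error = t* · s/√n = 1.675 · 15.78/√53 = 3.63

CI: (55.57, 62.83)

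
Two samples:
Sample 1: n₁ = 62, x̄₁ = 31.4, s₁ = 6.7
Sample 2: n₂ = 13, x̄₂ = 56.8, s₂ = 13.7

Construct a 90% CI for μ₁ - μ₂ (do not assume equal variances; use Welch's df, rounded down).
(-32.30, -18.50)

Difference: x̄₁ - x̄₂ = -25.40
SE = √(s₁²/n₁ + s₂²/n₂) = √(6.7²/62 + 13.7²/13) = 3.8938
df = 13.23 → 13 (Welch–Satterthwaite, rounded down)
t* = 1.771

CI: -25.40 ± 1.771 · 3.8938 = -25.40 ± 6.90 = (-32.30, -18.50)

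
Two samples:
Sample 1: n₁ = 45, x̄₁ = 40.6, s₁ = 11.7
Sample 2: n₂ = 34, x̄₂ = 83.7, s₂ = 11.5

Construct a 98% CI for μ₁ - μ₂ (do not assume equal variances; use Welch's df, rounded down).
(-49.37, -36.83)

Difference: x̄₁ - x̄₂ = -43.10
SE = √(s₁²/n₁ + s₂²/n₂) = √(11.7²/45 + 11.5²/34) = 2.6328
df = 71.84 → 71 (Welch–Satterthwaite, rounded down)
t* = 2.380

CI: -43.10 ± 2.380 · 2.6328 = -43.10 ± 6.27 = (-49.37, -36.83)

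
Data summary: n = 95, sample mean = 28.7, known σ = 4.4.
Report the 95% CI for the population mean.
(27.82, 29.58)

z-interval (σ known):
z* = 1.960 for 95% confidence

Margin of error = z* · σ/√n = 1.960 · 4.4/√95 = 0.88

CI: (28.7 - 0.88, 28.7 + 0.88) = (27.82, 29.58)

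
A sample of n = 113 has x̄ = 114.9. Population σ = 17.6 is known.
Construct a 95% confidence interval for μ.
(111.65, 118.15)

z-interval (σ known):
z* = 1.960 for 95% confidence

Margin of error = z* · σ/√n = 1.960 · 17.6/√113 = 3.25

CI: (114.9 - 3.25, 114.9 + 3.25) = (111.65, 118.15)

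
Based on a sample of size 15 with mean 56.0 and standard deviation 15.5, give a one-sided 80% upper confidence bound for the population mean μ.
μ ≤ 59.47

Upper bound (one-sided):
t* = 0.868 (one-sided for 80%)
Upper bound = x̄ + t* · s/√n = 56.0 + 0.868 · 15.5/√15 = 59.47

We are 80% confident that μ ≤ 59.47.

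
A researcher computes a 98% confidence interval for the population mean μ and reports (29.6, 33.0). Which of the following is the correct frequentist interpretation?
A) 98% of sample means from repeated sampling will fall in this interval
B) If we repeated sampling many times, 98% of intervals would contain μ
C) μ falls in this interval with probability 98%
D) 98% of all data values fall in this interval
B

A) Wrong — coverage applies to intervals containing μ, not to future x̄ values.
B) Correct — this is the frequentist long-run coverage interpretation.
C) Wrong — μ is fixed; the randomness lives in the interval, not in μ.
D) Wrong — a CI is about the parameter μ, not individual data values.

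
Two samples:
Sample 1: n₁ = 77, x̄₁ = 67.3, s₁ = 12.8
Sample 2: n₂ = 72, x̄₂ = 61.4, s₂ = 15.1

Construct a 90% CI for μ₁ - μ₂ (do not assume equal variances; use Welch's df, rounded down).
(2.09, 9.71)

Difference: x̄₁ - x̄₂ = 5.90
SE = √(s₁²/n₁ + s₂²/n₂) = √(12.8²/77 + 15.1²/72) = 2.3010
df = 139.59 → 139 (Welch–Satterthwaite, rounded down)
t* = 1.656

CI: 5.90 ± 1.656 · 2.3010 = 5.90 ± 3.81 = (2.09, 9.71)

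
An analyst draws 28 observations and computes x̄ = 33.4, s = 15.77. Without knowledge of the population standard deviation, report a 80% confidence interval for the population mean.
(29.48, 37.32)

t-interval (σ unknown):
df = n - 1 = 27
t* = 1.314 for 80% confidence

Margin of error = t* · s/√n = 1.314 · 15.77/√28 = 3.92

CI: (29.48, 37.32)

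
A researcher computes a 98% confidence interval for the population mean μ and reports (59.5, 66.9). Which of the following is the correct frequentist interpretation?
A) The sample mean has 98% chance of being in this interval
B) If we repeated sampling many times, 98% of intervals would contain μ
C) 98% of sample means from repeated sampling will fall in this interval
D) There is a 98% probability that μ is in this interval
B

A) Wrong — x̄ is observed and sits in the interval by construction.
B) Correct — this is the frequentist long-run coverage interpretation.
C) Wrong — coverage applies to intervals containing μ, not to future x̄ values.
D) Wrong — μ is fixed; the randomness lives in the interval, not in μ.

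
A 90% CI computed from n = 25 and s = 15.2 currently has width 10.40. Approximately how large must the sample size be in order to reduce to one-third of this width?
n ≈ 225

CI width ∝ 1/√n
To reduce width by factor 3, need √n to grow by 3 → need 3² = 9 times as many samples.

Current: n = 25, width = 10.40
New: n = 225, width ≈ 3.35

Width reduced by factor of 10.40/3.35 = 3.10.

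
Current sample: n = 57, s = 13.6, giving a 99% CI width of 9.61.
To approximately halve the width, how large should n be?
n ≈ 228

CI width ∝ 1/√n
To reduce width by factor 2, need √n to grow by 2 → need 2² = 4 times as many samples.

Current: n = 57, width = 9.61
New: n = 228, width ≈ 4.68

Width reduced by factor of 9.61/4.68 = 2.05.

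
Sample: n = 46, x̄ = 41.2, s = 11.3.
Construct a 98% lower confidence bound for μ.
μ ≥ 37.68

Lower bound (one-sided):
t* = 2.115 (one-sided for 98%)
Lower bound = x̄ - t* · s/√n = 41.2 - 2.115 · 11.3/√46 = 37.68

We are 98% confident that μ ≥ 37.68.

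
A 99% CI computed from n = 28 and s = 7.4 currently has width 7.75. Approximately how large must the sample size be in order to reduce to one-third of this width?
n ≈ 252

CI width ∝ 1/√n
To reduce width by factor 3, need √n to grow by 3 → need 3² = 9 times as many samples.

Current: n = 28, width = 7.75
New: n = 252, width ≈ 2.42

Width reduced by factor of 7.75/2.42 = 3.20.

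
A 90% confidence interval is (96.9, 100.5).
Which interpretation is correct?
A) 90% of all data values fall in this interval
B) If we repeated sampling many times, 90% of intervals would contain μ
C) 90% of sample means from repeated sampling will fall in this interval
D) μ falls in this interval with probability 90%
B

A) Wrong — a CI is about the parameter μ, not individual data values.
B) Correct — this is the frequentist long-run coverage interpretation.
C) Wrong — coverage applies to intervals containing μ, not to future x̄ values.
D) Wrong — μ is fixed; the randomness lives in the interval, not in μ.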